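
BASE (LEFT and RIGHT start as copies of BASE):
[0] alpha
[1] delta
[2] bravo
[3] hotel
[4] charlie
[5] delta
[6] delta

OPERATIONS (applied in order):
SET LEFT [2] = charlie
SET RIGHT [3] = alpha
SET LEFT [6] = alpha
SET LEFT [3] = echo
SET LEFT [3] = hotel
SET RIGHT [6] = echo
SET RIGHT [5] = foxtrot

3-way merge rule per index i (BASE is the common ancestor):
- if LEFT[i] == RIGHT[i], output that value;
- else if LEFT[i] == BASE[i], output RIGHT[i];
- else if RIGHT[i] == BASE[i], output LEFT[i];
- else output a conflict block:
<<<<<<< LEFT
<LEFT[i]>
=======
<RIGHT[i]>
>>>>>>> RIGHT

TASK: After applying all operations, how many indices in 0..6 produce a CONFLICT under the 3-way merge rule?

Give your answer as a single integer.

Final LEFT:  [alpha, delta, charlie, hotel, charlie, delta, alpha]
Final RIGHT: [alpha, delta, bravo, alpha, charlie, foxtrot, echo]
i=0: L=alpha R=alpha -> agree -> alpha
i=1: L=delta R=delta -> agree -> delta
i=2: L=charlie, R=bravo=BASE -> take LEFT -> charlie
i=3: L=hotel=BASE, R=alpha -> take RIGHT -> alpha
i=4: L=charlie R=charlie -> agree -> charlie
i=5: L=delta=BASE, R=foxtrot -> take RIGHT -> foxtrot
i=6: BASE=delta L=alpha R=echo all differ -> CONFLICT
Conflict count: 1

Answer: 1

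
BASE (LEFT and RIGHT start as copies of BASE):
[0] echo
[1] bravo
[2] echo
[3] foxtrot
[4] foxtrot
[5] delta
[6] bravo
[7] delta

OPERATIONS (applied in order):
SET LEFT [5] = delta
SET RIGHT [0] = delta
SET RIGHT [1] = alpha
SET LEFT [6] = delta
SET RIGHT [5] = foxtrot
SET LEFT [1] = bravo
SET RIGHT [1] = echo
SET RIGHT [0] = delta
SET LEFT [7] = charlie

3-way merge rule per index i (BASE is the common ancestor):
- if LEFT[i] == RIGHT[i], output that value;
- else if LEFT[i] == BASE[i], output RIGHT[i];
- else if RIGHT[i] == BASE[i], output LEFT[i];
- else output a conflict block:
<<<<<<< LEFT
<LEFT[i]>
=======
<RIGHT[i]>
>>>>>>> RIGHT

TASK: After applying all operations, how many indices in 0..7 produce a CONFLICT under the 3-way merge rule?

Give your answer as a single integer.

Final LEFT:  [echo, bravo, echo, foxtrot, foxtrot, delta, delta, charlie]
Final RIGHT: [delta, echo, echo, foxtrot, foxtrot, foxtrot, bravo, delta]
i=0: L=echo=BASE, R=delta -> take RIGHT -> delta
i=1: L=bravo=BASE, R=echo -> take RIGHT -> echo
i=2: L=echo R=echo -> agree -> echo
i=3: L=foxtrot R=foxtrot -> agree -> foxtrot
i=4: L=foxtrot R=foxtrot -> agree -> foxtrot
i=5: L=delta=BASE, R=foxtrot -> take RIGHT -> foxtrot
i=6: L=delta, R=bravo=BASE -> take LEFT -> delta
i=7: L=charlie, R=delta=BASE -> take LEFT -> charlie
Conflict count: 0

Answer: 0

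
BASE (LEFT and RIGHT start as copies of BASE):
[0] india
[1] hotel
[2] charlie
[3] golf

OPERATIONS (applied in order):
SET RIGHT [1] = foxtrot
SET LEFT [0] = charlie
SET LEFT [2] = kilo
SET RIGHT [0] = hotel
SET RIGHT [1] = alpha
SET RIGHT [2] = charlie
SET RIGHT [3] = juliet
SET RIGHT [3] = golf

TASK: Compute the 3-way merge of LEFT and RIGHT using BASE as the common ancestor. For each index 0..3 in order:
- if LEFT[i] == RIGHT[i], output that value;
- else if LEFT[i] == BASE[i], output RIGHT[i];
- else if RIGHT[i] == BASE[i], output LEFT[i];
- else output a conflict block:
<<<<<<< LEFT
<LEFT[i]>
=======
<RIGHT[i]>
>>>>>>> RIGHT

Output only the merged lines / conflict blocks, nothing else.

Final LEFT:  [charlie, hotel, kilo, golf]
Final RIGHT: [hotel, alpha, charlie, golf]
i=0: BASE=india L=charlie R=hotel all differ -> CONFLICT
i=1: L=hotel=BASE, R=alpha -> take RIGHT -> alpha
i=2: L=kilo, R=charlie=BASE -> take LEFT -> kilo
i=3: L=golf R=golf -> agree -> golf

Answer: <<<<<<< LEFT
charlie
=======
hotel
>>>>>>> RIGHT
alpha
kilo
golf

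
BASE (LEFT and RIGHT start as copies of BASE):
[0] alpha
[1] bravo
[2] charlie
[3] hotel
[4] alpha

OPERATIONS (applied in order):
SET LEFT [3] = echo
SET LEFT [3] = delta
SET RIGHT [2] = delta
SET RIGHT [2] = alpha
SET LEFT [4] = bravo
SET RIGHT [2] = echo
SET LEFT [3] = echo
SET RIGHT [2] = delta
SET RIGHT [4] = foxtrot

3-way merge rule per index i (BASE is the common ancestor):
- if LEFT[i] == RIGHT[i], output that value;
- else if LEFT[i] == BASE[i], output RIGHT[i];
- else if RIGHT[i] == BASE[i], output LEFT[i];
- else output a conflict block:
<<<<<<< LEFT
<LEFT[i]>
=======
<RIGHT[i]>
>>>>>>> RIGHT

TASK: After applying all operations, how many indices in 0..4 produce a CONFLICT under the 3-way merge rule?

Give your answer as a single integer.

Final LEFT:  [alpha, bravo, charlie, echo, bravo]
Final RIGHT: [alpha, bravo, delta, hotel, foxtrot]
i=0: L=alpha R=alpha -> agree -> alpha
i=1: L=bravo R=bravo -> agree -> bravo
i=2: L=charlie=BASE, R=delta -> take RIGHT -> delta
i=3: L=echo, R=hotel=BASE -> take LEFT -> echo
i=4: BASE=alpha L=bravo R=foxtrot all differ -> CONFLICT
Conflict count: 1

Answer: 1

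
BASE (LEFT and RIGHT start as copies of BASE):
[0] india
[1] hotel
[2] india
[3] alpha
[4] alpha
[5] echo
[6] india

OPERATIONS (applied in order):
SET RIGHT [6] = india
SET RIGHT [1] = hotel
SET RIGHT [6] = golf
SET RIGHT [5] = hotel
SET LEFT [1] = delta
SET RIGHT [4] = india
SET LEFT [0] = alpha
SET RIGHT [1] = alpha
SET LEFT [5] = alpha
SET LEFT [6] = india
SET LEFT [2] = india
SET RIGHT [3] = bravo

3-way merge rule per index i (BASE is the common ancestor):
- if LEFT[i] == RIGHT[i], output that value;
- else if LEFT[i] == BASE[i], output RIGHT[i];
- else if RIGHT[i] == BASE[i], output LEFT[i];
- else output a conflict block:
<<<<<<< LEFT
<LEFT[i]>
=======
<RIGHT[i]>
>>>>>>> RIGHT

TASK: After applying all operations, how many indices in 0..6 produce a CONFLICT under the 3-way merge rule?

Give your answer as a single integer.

Final LEFT:  [alpha, delta, india, alpha, alpha, alpha, india]
Final RIGHT: [india, alpha, india, bravo, india, hotel, golf]
i=0: L=alpha, R=india=BASE -> take LEFT -> alpha
i=1: BASE=hotel L=delta R=alpha all differ -> CONFLICT
i=2: L=india R=india -> agree -> india
i=3: L=alpha=BASE, R=bravo -> take RIGHT -> bravo
i=4: L=alpha=BASE, R=india -> take RIGHT -> india
i=5: BASE=echo L=alpha R=hotel all differ -> CONFLICT
i=6: L=india=BASE, R=golf -> take RIGHT -> golf
Conflict count: 2

Answer: 2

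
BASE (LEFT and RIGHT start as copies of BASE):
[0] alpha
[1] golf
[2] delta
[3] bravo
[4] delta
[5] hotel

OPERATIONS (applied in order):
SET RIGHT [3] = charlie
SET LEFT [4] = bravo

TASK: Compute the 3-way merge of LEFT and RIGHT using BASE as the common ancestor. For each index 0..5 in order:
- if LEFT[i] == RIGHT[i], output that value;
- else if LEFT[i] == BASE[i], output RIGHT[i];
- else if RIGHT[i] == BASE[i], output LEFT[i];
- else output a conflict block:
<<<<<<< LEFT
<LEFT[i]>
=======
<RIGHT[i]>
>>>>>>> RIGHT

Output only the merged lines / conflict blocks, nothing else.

Final LEFT:  [alpha, golf, delta, bravo, bravo, hotel]
Final RIGHT: [alpha, golf, delta, charlie, delta, hotel]
i=0: L=alpha R=alpha -> agree -> alpha
i=1: L=golf R=golf -> agree -> golf
i=2: L=delta R=delta -> agree -> delta
i=3: L=bravo=BASE, R=charlie -> take RIGHT -> charlie
i=4: L=bravo, R=delta=BASE -> take LEFT -> bravo
i=5: L=hotel R=hotel -> agree -> hotel

Answer: alpha
golf
delta
charlie
bravo
hotel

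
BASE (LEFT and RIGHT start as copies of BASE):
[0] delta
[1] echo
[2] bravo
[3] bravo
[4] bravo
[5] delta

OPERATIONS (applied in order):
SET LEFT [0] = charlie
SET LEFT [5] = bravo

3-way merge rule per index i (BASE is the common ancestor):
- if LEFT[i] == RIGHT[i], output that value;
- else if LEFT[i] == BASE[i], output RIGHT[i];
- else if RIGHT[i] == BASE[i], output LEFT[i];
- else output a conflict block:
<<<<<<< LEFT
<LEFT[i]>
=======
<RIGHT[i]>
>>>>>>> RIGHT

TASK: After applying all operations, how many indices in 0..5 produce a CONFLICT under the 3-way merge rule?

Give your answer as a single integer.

Answer: 0

Derivation:
Final LEFT:  [charlie, echo, bravo, bravo, bravo, bravo]
Final RIGHT: [delta, echo, bravo, bravo, bravo, delta]
i=0: L=charlie, R=delta=BASE -> take LEFT -> charlie
i=1: L=echo R=echo -> agree -> echo
i=2: L=bravo R=bravo -> agree -> bravo
i=3: L=bravo R=bravo -> agree -> bravo
i=4: L=bravo R=bravo -> agree -> bravo
i=5: L=bravo, R=delta=BASE -> take LEFT -> bravo
Conflict count: 0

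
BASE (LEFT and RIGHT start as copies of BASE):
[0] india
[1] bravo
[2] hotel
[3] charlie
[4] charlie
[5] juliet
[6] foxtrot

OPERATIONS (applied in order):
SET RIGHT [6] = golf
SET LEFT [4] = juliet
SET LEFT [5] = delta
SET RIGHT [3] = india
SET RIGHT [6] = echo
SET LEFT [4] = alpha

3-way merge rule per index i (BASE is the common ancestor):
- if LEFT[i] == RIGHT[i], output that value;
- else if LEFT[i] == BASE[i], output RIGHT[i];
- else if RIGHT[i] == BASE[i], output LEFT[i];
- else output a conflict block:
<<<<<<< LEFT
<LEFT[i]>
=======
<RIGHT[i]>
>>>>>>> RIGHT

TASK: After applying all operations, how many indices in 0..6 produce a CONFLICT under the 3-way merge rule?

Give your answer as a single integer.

Answer: 0

Derivation:
Final LEFT:  [india, bravo, hotel, charlie, alpha, delta, foxtrot]
Final RIGHT: [india, bravo, hotel, india, charlie, juliet, echo]
i=0: L=india R=india -> agree -> india
i=1: L=bravo R=bravo -> agree -> bravo
i=2: L=hotel R=hotel -> agree -> hotel
i=3: L=charlie=BASE, R=india -> take RIGHT -> india
i=4: L=alpha, R=charlie=BASE -> take LEFT -> alpha
i=5: L=delta, R=juliet=BASE -> take LEFT -> delta
i=6: L=foxtrot=BASE, R=echo -> take RIGHT -> echo
Conflict count: 0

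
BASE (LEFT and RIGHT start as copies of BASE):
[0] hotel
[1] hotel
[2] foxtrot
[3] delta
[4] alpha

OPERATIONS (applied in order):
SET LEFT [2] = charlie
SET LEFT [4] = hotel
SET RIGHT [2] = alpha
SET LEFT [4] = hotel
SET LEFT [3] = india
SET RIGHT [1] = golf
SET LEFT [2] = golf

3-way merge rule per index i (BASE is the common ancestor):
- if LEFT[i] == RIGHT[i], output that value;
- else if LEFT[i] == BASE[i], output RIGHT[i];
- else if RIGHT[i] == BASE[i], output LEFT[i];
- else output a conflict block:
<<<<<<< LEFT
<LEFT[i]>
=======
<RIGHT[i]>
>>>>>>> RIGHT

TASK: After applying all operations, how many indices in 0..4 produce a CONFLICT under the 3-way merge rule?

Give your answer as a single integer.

Final LEFT:  [hotel, hotel, golf, india, hotel]
Final RIGHT: [hotel, golf, alpha, delta, alpha]
i=0: L=hotel R=hotel -> agree -> hotel
i=1: L=hotel=BASE, R=golf -> take RIGHT -> golf
i=2: BASE=foxtrot L=golf R=alpha all differ -> CONFLICT
i=3: L=india, R=delta=BASE -> take LEFT -> india
i=4: L=hotel, R=alpha=BASE -> take LEFT -> hotel
Conflict count: 1

Answer: 1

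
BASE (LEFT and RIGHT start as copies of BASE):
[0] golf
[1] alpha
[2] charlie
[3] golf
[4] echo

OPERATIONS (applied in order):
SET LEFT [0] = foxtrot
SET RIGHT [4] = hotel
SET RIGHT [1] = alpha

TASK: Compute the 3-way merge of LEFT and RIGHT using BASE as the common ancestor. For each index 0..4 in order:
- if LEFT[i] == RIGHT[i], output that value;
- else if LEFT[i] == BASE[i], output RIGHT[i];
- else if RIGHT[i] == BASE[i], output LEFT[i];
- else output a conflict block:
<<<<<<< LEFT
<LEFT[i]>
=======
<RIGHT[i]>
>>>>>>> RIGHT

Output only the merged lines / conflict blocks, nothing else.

Final LEFT:  [foxtrot, alpha, charlie, golf, echo]
Final RIGHT: [golf, alpha, charlie, golf, hotel]
i=0: L=foxtrot, R=golf=BASE -> take LEFT -> foxtrot
i=1: L=alpha R=alpha -> agree -> alpha
i=2: L=charlie R=charlie -> agree -> charlie
i=3: L=golf R=golf -> agree -> golf
i=4: L=echo=BASE, R=hotel -> take RIGHT -> hotel

Answer: foxtrot
alpha
charlie
golf
hotel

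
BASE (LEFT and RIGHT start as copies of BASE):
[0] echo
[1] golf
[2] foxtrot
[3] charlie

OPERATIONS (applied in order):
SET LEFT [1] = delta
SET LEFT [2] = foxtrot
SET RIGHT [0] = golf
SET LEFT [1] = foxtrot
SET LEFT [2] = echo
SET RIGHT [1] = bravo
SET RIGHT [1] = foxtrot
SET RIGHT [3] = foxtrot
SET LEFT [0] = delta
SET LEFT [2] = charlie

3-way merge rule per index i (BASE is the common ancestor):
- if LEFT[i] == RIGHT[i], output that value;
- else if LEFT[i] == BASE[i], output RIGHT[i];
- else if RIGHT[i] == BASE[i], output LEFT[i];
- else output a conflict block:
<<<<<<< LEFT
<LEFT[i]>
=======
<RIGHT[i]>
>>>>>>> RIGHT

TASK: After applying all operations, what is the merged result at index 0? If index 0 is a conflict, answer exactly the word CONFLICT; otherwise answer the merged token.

Final LEFT:  [delta, foxtrot, charlie, charlie]
Final RIGHT: [golf, foxtrot, foxtrot, foxtrot]
i=0: BASE=echo L=delta R=golf all differ -> CONFLICT
i=1: L=foxtrot R=foxtrot -> agree -> foxtrot
i=2: L=charlie, R=foxtrot=BASE -> take LEFT -> charlie
i=3: L=charlie=BASE, R=foxtrot -> take RIGHT -> foxtrot
Index 0 -> CONFLICT

Answer: CONFLICT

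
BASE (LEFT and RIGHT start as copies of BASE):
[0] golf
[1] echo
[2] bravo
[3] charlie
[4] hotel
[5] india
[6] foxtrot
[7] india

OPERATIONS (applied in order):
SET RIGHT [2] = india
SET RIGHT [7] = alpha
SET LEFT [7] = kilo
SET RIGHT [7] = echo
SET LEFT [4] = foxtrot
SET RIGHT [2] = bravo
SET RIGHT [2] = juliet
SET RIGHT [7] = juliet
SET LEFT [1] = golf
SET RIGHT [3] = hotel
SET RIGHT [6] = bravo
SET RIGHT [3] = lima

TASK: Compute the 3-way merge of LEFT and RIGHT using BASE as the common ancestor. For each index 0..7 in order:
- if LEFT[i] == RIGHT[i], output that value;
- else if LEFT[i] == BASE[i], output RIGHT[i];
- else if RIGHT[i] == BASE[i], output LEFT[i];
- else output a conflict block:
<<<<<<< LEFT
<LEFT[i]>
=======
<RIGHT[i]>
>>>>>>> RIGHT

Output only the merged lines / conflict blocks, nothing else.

Answer: golf
golf
juliet
lima
foxtrot
india
bravo
<<<<<<< LEFT
kilo
=======
juliet
>>>>>>> RIGHT

Derivation:
Final LEFT:  [golf, golf, bravo, charlie, foxtrot, india, foxtrot, kilo]
Final RIGHT: [golf, echo, juliet, lima, hotel, india, bravo, juliet]
i=0: L=golf R=golf -> agree -> golf
i=1: L=golf, R=echo=BASE -> take LEFT -> golf
i=2: L=bravo=BASE, R=juliet -> take RIGHT -> juliet
i=3: L=charlie=BASE, R=lima -> take RIGHT -> lima
i=4: L=foxtrot, R=hotel=BASE -> take LEFT -> foxtrot
i=5: L=india R=india -> agree -> india
i=6: L=foxtrot=BASE, R=bravo -> take RIGHT -> bravo
i=7: BASE=india L=kilo R=juliet all differ -> CONFLICT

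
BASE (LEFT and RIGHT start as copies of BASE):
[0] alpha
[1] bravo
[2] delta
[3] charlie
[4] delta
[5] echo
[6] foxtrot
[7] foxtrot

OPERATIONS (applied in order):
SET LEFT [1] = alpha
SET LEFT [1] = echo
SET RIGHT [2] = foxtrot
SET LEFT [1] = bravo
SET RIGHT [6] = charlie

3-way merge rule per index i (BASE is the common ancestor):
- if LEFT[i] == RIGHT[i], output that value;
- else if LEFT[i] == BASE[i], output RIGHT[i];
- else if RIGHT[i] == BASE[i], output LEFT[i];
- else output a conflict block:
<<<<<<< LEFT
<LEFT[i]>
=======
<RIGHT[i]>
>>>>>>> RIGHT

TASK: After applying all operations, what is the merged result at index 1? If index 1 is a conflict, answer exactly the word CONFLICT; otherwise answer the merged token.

Final LEFT:  [alpha, bravo, delta, charlie, delta, echo, foxtrot, foxtrot]
Final RIGHT: [alpha, bravo, foxtrot, charlie, delta, echo, charlie, foxtrot]
i=0: L=alpha R=alpha -> agree -> alpha
i=1: L=bravo R=bravo -> agree -> bravo
i=2: L=delta=BASE, R=foxtrot -> take RIGHT -> foxtrot
i=3: L=charlie R=charlie -> agree -> charlie
i=4: L=delta R=delta -> agree -> delta
i=5: L=echo R=echo -> agree -> echo
i=6: L=foxtrot=BASE, R=charlie -> take RIGHT -> charlie
i=7: L=foxtrot R=foxtrot -> agree -> foxtrot
Index 1 -> bravo

Answer: bravo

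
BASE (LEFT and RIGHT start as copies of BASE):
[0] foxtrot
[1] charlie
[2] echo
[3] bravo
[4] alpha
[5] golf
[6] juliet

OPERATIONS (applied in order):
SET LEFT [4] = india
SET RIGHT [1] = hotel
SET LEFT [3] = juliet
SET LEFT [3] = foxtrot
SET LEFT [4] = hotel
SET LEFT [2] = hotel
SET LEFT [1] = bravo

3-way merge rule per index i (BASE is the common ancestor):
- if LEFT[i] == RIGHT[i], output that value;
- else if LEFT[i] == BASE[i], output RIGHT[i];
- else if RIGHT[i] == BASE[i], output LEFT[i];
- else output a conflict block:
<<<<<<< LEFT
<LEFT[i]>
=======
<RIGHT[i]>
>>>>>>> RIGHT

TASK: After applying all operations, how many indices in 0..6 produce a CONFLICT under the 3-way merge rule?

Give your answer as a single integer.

Final LEFT:  [foxtrot, bravo, hotel, foxtrot, hotel, golf, juliet]
Final RIGHT: [foxtrot, hotel, echo, bravo, alpha, golf, juliet]
i=0: L=foxtrot R=foxtrot -> agree -> foxtrot
i=1: BASE=charlie L=bravo R=hotel all differ -> CONFLICT
i=2: L=hotel, R=echo=BASE -> take LEFT -> hotel
i=3: L=foxtrot, R=bravo=BASE -> take LEFT -> foxtrot
i=4: L=hotel, R=alpha=BASE -> take LEFT -> hotel
i=5: L=golf R=golf -> agree -> golf
i=6: L=juliet R=juliet -> agree -> juliet
Conflict count: 1

Answer: 1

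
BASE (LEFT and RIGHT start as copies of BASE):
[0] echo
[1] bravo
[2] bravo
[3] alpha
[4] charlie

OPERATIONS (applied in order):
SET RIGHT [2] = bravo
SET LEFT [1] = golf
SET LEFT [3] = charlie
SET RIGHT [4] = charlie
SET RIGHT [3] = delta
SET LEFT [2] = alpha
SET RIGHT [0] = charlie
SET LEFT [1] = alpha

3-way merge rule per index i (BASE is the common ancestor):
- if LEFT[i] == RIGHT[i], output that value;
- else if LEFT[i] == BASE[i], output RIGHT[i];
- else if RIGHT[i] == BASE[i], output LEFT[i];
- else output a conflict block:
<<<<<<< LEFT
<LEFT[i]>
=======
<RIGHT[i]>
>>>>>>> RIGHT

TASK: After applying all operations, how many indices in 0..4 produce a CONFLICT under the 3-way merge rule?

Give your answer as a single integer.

Answer: 1

Derivation:
Final LEFT:  [echo, alpha, alpha, charlie, charlie]
Final RIGHT: [charlie, bravo, bravo, delta, charlie]
i=0: L=echo=BASE, R=charlie -> take RIGHT -> charlie
i=1: L=alpha, R=bravo=BASE -> take LEFT -> alpha
i=2: L=alpha, R=bravo=BASE -> take LEFT -> alpha
i=3: BASE=alpha L=charlie R=delta all differ -> CONFLICT
i=4: L=charlie R=charlie -> agree -> charlie
Conflict count: 1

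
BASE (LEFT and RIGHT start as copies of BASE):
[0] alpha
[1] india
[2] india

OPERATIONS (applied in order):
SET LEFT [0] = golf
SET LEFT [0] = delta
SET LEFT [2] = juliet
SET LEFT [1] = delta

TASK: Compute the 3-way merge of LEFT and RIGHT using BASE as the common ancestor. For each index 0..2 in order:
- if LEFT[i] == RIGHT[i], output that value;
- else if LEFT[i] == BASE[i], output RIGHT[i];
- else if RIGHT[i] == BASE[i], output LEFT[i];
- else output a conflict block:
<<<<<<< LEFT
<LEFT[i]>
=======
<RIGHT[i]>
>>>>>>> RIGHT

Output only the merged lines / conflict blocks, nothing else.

Answer: delta
delta
juliet

Derivation:
Final LEFT:  [delta, delta, juliet]
Final RIGHT: [alpha, india, india]
i=0: L=delta, R=alpha=BASE -> take LEFT -> delta
i=1: L=delta, R=india=BASE -> take LEFT -> delta
i=2: L=juliet, R=india=BASE -> take LEFT -> juliet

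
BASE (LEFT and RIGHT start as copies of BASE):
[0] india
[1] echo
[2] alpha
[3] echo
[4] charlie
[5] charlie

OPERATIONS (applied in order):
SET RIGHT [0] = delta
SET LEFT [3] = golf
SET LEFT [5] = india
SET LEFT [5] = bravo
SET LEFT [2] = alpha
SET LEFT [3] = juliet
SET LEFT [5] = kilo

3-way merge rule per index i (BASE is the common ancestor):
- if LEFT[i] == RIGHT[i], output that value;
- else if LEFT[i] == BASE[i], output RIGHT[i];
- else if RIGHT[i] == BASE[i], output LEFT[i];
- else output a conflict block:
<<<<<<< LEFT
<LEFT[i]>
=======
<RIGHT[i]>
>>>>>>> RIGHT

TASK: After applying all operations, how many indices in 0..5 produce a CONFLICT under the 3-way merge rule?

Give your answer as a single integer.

Final LEFT:  [india, echo, alpha, juliet, charlie, kilo]
Final RIGHT: [delta, echo, alpha, echo, charlie, charlie]
i=0: L=india=BASE, R=delta -> take RIGHT -> delta
i=1: L=echo R=echo -> agree -> echo
i=2: L=alpha R=alpha -> agree -> alpha
i=3: L=juliet, R=echo=BASE -> take LEFT -> juliet
i=4: L=charlie R=charlie -> agree -> charlie
i=5: L=kilo, R=charlie=BASE -> take LEFT -> kilo
Conflict count: 0

Answer: 0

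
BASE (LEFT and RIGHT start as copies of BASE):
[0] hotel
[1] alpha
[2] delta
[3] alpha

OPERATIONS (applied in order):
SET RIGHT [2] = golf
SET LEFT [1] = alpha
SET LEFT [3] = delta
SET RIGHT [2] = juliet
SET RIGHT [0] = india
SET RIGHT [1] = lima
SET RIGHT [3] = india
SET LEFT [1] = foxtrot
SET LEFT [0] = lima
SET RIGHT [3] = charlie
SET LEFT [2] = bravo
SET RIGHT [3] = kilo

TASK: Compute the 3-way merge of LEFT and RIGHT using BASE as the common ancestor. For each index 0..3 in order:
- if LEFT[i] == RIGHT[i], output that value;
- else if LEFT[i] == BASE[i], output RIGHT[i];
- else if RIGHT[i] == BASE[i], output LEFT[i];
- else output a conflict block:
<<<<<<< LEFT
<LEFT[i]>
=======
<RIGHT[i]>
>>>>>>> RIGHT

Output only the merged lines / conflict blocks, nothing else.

Final LEFT:  [lima, foxtrot, bravo, delta]
Final RIGHT: [india, lima, juliet, kilo]
i=0: BASE=hotel L=lima R=india all differ -> CONFLICT
i=1: BASE=alpha L=foxtrot R=lima all differ -> CONFLICT
i=2: BASE=delta L=bravo R=juliet all differ -> CONFLICT
i=3: BASE=alpha L=delta R=kilo all differ -> CONFLICT

Answer: <<<<<<< LEFT
lima
=======
india
>>>>>>> RIGHT
<<<<<<< LEFT
foxtrot
=======
lima
>>>>>>> RIGHT
<<<<<<< LEFT
bravo
=======
juliet
>>>>>>> RIGHT
<<<<<<< LEFT
delta
=======
kilo
>>>>>>> RIGHT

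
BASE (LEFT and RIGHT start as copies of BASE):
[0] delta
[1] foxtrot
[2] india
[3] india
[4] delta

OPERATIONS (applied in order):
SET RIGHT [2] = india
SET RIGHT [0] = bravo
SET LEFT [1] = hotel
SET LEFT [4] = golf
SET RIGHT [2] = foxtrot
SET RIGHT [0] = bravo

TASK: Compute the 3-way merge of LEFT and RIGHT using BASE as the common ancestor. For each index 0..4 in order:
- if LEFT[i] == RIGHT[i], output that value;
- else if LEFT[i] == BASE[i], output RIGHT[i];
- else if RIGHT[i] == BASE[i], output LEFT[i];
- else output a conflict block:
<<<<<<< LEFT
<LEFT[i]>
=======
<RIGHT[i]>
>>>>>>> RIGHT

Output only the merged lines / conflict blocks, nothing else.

Answer: bravo
hotel
foxtrot
india
golf

Derivation:
Final LEFT:  [delta, hotel, india, india, golf]
Final RIGHT: [bravo, foxtrot, foxtrot, india, delta]
i=0: L=delta=BASE, R=bravo -> take RIGHT -> bravo
i=1: L=hotel, R=foxtrot=BASE -> take LEFT -> hotel
i=2: L=india=BASE, R=foxtrot -> take RIGHT -> foxtrot
i=3: L=india R=india -> agree -> india
i=4: L=golf, R=delta=BASE -> take LEFT -> golf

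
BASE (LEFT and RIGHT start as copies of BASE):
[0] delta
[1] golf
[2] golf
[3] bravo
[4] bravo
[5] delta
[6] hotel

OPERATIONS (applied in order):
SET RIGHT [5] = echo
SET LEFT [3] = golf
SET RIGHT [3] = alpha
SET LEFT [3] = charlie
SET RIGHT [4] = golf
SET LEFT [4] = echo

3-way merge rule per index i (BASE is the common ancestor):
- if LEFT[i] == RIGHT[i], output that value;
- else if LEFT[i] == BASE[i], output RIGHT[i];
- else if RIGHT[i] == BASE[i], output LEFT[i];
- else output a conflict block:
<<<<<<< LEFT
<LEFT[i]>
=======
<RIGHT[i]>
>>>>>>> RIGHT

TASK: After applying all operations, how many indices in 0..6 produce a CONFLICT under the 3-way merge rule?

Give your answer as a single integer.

Final LEFT:  [delta, golf, golf, charlie, echo, delta, hotel]
Final RIGHT: [delta, golf, golf, alpha, golf, echo, hotel]
i=0: L=delta R=delta -> agree -> delta
i=1: L=golf R=golf -> agree -> golf
i=2: L=golf R=golf -> agree -> golf
i=3: BASE=bravo L=charlie R=alpha all differ -> CONFLICT
i=4: BASE=bravo L=echo R=golf all differ -> CONFLICT
i=5: L=delta=BASE, R=echo -> take RIGHT -> echo
i=6: L=hotel R=hotel -> agree -> hotel
Conflict count: 2

Answer: 2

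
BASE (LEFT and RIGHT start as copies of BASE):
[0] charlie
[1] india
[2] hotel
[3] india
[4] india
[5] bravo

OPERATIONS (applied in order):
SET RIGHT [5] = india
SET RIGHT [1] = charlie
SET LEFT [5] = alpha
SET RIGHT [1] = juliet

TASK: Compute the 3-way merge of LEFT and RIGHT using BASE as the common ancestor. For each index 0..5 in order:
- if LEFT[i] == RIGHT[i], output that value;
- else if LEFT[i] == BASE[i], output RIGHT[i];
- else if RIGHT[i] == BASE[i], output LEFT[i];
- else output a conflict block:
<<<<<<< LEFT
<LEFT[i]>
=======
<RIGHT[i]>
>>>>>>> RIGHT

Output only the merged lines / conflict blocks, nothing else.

Final LEFT:  [charlie, india, hotel, india, india, alpha]
Final RIGHT: [charlie, juliet, hotel, india, india, india]
i=0: L=charlie R=charlie -> agree -> charlie
i=1: L=india=BASE, R=juliet -> take RIGHT -> juliet
i=2: L=hotel R=hotel -> agree -> hotel
i=3: L=india R=india -> agree -> india
i=4: L=india R=india -> agree -> india
i=5: BASE=bravo L=alpha R=india all differ -> CONFLICT

Answer: charlie
juliet
hotel
india
india
<<<<<<< LEFT
alpha
=======
india
>>>>>>> RIGHT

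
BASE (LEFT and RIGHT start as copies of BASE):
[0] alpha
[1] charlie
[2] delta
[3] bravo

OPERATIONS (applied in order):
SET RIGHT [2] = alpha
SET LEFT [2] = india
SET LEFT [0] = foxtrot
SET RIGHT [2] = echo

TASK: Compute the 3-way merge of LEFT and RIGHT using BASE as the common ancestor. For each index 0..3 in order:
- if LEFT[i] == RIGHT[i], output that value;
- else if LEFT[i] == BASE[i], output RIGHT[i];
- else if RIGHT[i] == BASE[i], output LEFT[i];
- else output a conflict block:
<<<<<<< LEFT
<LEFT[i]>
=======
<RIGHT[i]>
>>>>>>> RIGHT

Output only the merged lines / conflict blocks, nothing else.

Final LEFT:  [foxtrot, charlie, india, bravo]
Final RIGHT: [alpha, charlie, echo, bravo]
i=0: L=foxtrot, R=alpha=BASE -> take LEFT -> foxtrot
i=1: L=charlie R=charlie -> agree -> charlie
i=2: BASE=delta L=india R=echo all differ -> CONFLICT
i=3: L=bravo R=bravo -> agree -> bravo

Answer: foxtrot
charlie
<<<<<<< LEFT
india
=======
echo
>>>>>>> RIGHT
bravo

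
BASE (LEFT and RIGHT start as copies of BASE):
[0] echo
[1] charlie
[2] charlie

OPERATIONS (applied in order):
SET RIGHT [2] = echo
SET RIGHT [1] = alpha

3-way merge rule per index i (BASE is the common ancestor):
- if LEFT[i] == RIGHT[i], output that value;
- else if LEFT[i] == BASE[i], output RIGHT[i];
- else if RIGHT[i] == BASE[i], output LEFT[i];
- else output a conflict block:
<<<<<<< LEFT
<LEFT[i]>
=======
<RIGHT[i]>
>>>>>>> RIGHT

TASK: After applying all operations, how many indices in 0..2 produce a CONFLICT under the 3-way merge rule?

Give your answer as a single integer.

Final LEFT:  [echo, charlie, charlie]
Final RIGHT: [echo, alpha, echo]
i=0: L=echo R=echo -> agree -> echo
i=1: L=charlie=BASE, R=alpha -> take RIGHT -> alpha
i=2: L=charlie=BASE, R=echo -> take RIGHT -> echo
Conflict count: 0

Answer: 0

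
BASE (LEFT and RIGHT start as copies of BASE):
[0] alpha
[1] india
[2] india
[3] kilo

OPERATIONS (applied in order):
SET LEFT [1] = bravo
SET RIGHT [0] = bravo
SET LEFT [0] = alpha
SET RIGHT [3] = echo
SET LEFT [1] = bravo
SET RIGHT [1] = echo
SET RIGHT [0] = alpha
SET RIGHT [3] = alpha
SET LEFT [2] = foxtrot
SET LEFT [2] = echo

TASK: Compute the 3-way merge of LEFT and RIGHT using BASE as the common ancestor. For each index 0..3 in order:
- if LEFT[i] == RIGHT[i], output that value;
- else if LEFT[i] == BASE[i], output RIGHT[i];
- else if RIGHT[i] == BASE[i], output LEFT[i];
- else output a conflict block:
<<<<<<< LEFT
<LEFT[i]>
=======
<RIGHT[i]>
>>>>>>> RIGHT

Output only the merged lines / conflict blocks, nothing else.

Final LEFT:  [alpha, bravo, echo, kilo]
Final RIGHT: [alpha, echo, india, alpha]
i=0: L=alpha R=alpha -> agree -> alpha
i=1: BASE=india L=bravo R=echo all differ -> CONFLICT
i=2: L=echo, R=india=BASE -> take LEFT -> echo
i=3: L=kilo=BASE, R=alpha -> take RIGHT -> alpha

Answer: alpha
<<<<<<< LEFT
bravo
=======
echo
>>>>>>> RIGHT
echo
alpha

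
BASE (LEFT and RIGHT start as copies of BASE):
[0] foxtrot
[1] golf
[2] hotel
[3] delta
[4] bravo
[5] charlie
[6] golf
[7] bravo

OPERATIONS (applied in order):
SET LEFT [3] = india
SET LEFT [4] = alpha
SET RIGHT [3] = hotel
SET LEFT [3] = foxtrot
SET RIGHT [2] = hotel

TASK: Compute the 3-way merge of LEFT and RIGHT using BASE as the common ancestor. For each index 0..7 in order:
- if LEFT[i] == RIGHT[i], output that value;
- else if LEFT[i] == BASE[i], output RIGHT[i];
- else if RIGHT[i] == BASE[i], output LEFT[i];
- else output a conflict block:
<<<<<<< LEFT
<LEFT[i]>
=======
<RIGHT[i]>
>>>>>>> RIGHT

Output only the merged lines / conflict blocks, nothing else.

Final LEFT:  [foxtrot, golf, hotel, foxtrot, alpha, charlie, golf, bravo]
Final RIGHT: [foxtrot, golf, hotel, hotel, bravo, charlie, golf, bravo]
i=0: L=foxtrot R=foxtrot -> agree -> foxtrot
i=1: L=golf R=golf -> agree -> golf
i=2: L=hotel R=hotel -> agree -> hotel
i=3: BASE=delta L=foxtrot R=hotel all differ -> CONFLICT
i=4: L=alpha, R=bravo=BASE -> take LEFT -> alpha
i=5: L=charlie R=charlie -> agree -> charlie
i=6: L=golf R=golf -> agree -> golf
i=7: L=bravo R=bravo -> agree -> bravo

Answer: foxtrot
golf
hotel
<<<<<<< LEFT
foxtrot
=======
hotel
>>>>>>> RIGHT
alpha
charlie
golf
bravo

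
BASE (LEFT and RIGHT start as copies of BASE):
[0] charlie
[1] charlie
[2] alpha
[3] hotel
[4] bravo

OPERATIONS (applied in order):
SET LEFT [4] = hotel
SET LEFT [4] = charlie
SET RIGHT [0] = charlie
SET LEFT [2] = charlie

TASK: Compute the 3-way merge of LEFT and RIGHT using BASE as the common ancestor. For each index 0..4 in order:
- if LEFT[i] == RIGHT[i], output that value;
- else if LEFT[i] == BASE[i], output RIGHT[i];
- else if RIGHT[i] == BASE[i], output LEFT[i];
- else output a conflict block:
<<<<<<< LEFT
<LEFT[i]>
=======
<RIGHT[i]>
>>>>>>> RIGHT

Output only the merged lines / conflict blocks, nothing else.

Final LEFT:  [charlie, charlie, charlie, hotel, charlie]
Final RIGHT: [charlie, charlie, alpha, hotel, bravo]
i=0: L=charlie R=charlie -> agree -> charlie
i=1: L=charlie R=charlie -> agree -> charlie
i=2: L=charlie, R=alpha=BASE -> take LEFT -> charlie
i=3: L=hotel R=hotel -> agree -> hotel
i=4: L=charlie, R=bravo=BASE -> take LEFT -> charlie

Answer: charlie
charlie
charlie
hotel
charlie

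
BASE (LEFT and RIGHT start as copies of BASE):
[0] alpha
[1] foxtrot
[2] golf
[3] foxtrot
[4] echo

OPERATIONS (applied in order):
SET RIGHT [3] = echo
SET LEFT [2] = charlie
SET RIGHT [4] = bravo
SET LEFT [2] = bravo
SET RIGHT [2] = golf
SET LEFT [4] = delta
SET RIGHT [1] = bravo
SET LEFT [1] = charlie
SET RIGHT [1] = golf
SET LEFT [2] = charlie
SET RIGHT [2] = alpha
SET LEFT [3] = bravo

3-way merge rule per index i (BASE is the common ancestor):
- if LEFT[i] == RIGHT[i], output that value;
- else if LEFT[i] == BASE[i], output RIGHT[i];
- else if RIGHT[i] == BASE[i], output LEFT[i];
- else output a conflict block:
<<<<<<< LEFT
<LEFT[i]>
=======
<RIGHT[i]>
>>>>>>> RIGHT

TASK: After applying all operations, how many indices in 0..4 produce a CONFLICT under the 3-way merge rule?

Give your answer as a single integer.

Answer: 4

Derivation:
Final LEFT:  [alpha, charlie, charlie, bravo, delta]
Final RIGHT: [alpha, golf, alpha, echo, bravo]
i=0: L=alpha R=alpha -> agree -> alpha
i=1: BASE=foxtrot L=charlie R=golf all differ -> CONFLICT
i=2: BASE=golf L=charlie R=alpha all differ -> CONFLICT
i=3: BASE=foxtrot L=bravo R=echo all differ -> CONFLICT
i=4: BASE=echo L=delta R=bravo all differ -> CONFLICT
Conflict count: 4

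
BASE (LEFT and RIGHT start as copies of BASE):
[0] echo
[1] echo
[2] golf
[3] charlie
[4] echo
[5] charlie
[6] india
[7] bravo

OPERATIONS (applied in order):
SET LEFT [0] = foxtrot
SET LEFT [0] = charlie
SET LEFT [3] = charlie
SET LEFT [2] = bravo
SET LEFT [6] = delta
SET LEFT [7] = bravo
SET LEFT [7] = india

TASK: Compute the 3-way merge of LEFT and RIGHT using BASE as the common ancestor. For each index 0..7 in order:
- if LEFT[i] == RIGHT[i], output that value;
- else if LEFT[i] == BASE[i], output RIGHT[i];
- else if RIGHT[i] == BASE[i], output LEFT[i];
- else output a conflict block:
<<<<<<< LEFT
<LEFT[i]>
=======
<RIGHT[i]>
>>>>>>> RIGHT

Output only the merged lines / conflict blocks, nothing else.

Final LEFT:  [charlie, echo, bravo, charlie, echo, charlie, delta, india]
Final RIGHT: [echo, echo, golf, charlie, echo, charlie, india, bravo]
i=0: L=charlie, R=echo=BASE -> take LEFT -> charlie
i=1: L=echo R=echo -> agree -> echo
i=2: L=bravo, R=golf=BASE -> take LEFT -> bravo
i=3: L=charlie R=charlie -> agree -> charlie
i=4: L=echo R=echo -> agree -> echo
i=5: L=charlie R=charlie -> agree -> charlie
i=6: L=delta, R=india=BASE -> take LEFT -> delta
i=7: L=india, R=bravo=BASE -> take LEFT -> india

Answer: charlie
echo
bravo
charlie
echo
charlie
delta
india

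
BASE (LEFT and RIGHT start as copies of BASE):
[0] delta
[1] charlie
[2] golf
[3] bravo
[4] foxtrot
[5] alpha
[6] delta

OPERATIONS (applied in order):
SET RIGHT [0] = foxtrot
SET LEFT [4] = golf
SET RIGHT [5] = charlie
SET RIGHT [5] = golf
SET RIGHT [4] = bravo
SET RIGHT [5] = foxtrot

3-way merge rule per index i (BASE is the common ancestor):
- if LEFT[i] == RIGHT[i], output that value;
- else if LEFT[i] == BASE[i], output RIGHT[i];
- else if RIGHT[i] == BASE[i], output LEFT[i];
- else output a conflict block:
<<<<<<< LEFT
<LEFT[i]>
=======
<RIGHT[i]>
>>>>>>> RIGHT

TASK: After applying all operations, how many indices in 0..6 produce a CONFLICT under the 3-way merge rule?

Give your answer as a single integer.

Answer: 1

Derivation:
Final LEFT:  [delta, charlie, golf, bravo, golf, alpha, delta]
Final RIGHT: [foxtrot, charlie, golf, bravo, bravo, foxtrot, delta]
i=0: L=delta=BASE, R=foxtrot -> take RIGHT -> foxtrot
i=1: L=charlie R=charlie -> agree -> charlie
i=2: L=golf R=golf -> agree -> golf
i=3: L=bravo R=bravo -> agree -> bravo
i=4: BASE=foxtrot L=golf R=bravo all differ -> CONFLICT
i=5: L=alpha=BASE, R=foxtrot -> take RIGHT -> foxtrot
i=6: L=delta R=delta -> agree -> delta
Conflict count: 1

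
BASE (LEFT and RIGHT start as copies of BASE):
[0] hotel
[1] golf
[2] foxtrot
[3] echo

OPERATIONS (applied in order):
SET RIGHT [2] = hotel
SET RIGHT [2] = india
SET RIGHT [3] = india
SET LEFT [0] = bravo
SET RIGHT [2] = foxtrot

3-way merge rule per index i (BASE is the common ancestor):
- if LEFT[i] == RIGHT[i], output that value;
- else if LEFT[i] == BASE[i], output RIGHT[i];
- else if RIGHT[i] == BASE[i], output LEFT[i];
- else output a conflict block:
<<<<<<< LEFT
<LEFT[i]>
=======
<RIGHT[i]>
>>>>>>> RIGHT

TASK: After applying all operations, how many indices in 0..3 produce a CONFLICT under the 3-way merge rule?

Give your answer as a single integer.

Answer: 0

Derivation:
Final LEFT:  [bravo, golf, foxtrot, echo]
Final RIGHT: [hotel, golf, foxtrot, india]
i=0: L=bravo, R=hotel=BASE -> take LEFT -> bravo
i=1: L=golf R=golf -> agree -> golf
i=2: L=foxtrot R=foxtrot -> agree -> foxtrot
i=3: L=echo=BASE, R=india -> take RIGHT -> india
Conflict count: 0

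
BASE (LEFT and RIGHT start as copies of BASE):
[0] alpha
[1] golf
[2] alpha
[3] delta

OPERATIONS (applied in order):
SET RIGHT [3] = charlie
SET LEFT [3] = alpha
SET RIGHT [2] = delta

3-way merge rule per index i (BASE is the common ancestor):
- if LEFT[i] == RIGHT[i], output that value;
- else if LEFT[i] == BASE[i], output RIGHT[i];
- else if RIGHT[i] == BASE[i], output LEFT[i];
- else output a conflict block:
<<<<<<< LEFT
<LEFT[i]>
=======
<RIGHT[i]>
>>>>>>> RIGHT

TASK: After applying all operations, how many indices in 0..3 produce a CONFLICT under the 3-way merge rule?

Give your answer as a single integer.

Answer: 1

Derivation:
Final LEFT:  [alpha, golf, alpha, alpha]
Final RIGHT: [alpha, golf, delta, charlie]
i=0: L=alpha R=alpha -> agree -> alpha
i=1: L=golf R=golf -> agree -> golf
i=2: L=alpha=BASE, R=delta -> take RIGHT -> delta
i=3: BASE=delta L=alpha R=charlie all differ -> CONFLICT
Conflict count: 1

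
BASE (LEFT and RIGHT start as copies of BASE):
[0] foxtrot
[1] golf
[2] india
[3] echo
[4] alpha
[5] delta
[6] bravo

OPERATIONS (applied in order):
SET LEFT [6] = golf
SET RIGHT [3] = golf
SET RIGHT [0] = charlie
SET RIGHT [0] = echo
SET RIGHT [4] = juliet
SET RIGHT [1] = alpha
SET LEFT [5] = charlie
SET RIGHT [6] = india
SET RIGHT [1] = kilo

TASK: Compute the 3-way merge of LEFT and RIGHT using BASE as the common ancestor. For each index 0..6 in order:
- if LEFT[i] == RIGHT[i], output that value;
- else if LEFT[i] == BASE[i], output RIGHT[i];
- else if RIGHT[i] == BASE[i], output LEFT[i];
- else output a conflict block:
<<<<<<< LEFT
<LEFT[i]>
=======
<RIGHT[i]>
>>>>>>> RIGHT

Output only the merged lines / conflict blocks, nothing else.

Answer: echo
kilo
india
golf
juliet
charlie
<<<<<<< LEFT
golf
=======
india
>>>>>>> RIGHT

Derivation:
Final LEFT:  [foxtrot, golf, india, echo, alpha, charlie, golf]
Final RIGHT: [echo, kilo, india, golf, juliet, delta, india]
i=0: L=foxtrot=BASE, R=echo -> take RIGHT -> echo
i=1: L=golf=BASE, R=kilo -> take RIGHT -> kilo
i=2: L=india R=india -> agree -> india
i=3: L=echo=BASE, R=golf -> take RIGHT -> golf
i=4: L=alpha=BASE, R=juliet -> take RIGHT -> juliet
i=5: L=charlie, R=delta=BASE -> take LEFT -> charlie
i=6: BASE=bravo L=golf R=india all differ -> CONFLICT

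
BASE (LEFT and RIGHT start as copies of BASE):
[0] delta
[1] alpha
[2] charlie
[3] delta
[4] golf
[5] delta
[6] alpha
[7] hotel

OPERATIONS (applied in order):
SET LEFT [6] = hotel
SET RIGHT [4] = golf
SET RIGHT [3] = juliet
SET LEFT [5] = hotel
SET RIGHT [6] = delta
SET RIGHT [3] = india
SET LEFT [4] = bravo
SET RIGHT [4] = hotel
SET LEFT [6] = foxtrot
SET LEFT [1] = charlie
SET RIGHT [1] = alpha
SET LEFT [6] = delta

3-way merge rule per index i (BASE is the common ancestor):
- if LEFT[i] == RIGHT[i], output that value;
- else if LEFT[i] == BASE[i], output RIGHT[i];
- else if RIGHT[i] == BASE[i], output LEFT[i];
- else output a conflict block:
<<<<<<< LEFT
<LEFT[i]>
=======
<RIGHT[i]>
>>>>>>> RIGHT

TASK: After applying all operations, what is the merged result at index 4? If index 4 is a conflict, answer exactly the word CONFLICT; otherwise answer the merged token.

Answer: CONFLICT

Derivation:
Final LEFT:  [delta, charlie, charlie, delta, bravo, hotel, delta, hotel]
Final RIGHT: [delta, alpha, charlie, india, hotel, delta, delta, hotel]
i=0: L=delta R=delta -> agree -> delta
i=1: L=charlie, R=alpha=BASE -> take LEFT -> charlie
i=2: L=charlie R=charlie -> agree -> charlie
i=3: L=delta=BASE, R=india -> take RIGHT -> india
i=4: BASE=golf L=bravo R=hotel all differ -> CONFLICT
i=5: L=hotel, R=delta=BASE -> take LEFT -> hotel
i=6: L=delta R=delta -> agree -> delta
i=7: L=hotel R=hotel -> agree -> hotel
Index 4 -> CONFLICT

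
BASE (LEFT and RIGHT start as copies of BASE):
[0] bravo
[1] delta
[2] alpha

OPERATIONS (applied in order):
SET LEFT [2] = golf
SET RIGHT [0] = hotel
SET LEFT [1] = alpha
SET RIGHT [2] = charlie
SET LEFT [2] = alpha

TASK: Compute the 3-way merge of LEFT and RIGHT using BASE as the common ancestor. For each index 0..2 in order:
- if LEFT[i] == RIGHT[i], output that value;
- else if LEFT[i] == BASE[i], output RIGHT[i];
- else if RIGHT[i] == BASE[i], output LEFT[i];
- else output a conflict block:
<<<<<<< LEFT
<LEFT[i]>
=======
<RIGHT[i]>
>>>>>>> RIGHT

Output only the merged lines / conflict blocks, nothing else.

Answer: hotel
alpha
charlie

Derivation:
Final LEFT:  [bravo, alpha, alpha]
Final RIGHT: [hotel, delta, charlie]
i=0: L=bravo=BASE, R=hotel -> take RIGHT -> hotel
i=1: L=alpha, R=delta=BASE -> take LEFT -> alpha
i=2: L=alpha=BASE, R=charlie -> take RIGHT -> charlie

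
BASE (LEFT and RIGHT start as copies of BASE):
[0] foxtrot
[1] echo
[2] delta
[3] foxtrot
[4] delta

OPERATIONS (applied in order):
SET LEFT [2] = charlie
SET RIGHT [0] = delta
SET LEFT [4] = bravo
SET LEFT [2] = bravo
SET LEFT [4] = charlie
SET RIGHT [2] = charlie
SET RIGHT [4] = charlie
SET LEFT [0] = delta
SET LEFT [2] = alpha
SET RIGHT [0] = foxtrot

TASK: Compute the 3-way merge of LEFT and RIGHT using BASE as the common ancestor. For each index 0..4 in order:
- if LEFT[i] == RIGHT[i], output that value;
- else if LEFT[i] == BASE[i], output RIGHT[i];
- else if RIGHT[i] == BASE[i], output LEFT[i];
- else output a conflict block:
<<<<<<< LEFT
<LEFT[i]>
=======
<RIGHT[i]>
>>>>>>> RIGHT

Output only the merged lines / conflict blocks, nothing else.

Final LEFT:  [delta, echo, alpha, foxtrot, charlie]
Final RIGHT: [foxtrot, echo, charlie, foxtrot, charlie]
i=0: L=delta, R=foxtrot=BASE -> take LEFT -> delta
i=1: L=echo R=echo -> agree -> echo
i=2: BASE=delta L=alpha R=charlie all differ -> CONFLICT
i=3: L=foxtrot R=foxtrot -> agree -> foxtrot
i=4: L=charlie R=charlie -> agree -> charlie

Answer: delta
echo
<<<<<<< LEFT
alpha
=======
charlie
>>>>>>> RIGHT
foxtrot
charlie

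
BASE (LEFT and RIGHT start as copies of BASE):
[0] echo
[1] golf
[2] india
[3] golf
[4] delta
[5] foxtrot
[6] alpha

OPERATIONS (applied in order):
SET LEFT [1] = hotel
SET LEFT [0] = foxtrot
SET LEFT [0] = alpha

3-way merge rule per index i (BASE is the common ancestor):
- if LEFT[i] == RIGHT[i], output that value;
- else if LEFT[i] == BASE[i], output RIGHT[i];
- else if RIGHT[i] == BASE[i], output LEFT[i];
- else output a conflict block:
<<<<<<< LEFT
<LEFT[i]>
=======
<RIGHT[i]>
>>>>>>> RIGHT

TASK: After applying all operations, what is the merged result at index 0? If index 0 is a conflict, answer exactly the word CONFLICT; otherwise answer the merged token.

Final LEFT:  [alpha, hotel, india, golf, delta, foxtrot, alpha]
Final RIGHT: [echo, golf, india, golf, delta, foxtrot, alpha]
i=0: L=alpha, R=echo=BASE -> take LEFT -> alpha
i=1: L=hotel, R=golf=BASE -> take LEFT -> hotel
i=2: L=india R=india -> agree -> india
i=3: L=golf R=golf -> agree -> golf
i=4: L=delta R=delta -> agree -> delta
i=5: L=foxtrot R=foxtrot -> agree -> foxtrot
i=6: L=alpha R=alpha -> agree -> alpha
Index 0 -> alpha

Answer: alpha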